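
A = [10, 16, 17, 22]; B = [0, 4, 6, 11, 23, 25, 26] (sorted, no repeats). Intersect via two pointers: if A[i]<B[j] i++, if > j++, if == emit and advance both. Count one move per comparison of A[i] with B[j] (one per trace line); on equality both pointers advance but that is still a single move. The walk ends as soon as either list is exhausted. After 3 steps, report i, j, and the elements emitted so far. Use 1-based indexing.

i=1, j=4, emitted=[]

i=1 j=1: 10>0, j++
i=1 j=2: 10>4, j++
i=1 j=3: 10>6, j++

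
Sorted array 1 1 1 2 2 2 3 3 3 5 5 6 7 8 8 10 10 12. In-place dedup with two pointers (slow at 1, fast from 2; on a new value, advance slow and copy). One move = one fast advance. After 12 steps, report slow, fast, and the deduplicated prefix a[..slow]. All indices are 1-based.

slow=1 fast=2: a[fast]=1=a[slow] dup, fast++
slow=1 fast=3: a[fast]=1=a[slow] dup, fast++
slow=1 fast=4: a[fast]=2≠a[slow]=1 write a[2]=2, slow++,fast++
slow=2 fast=5: a[fast]=2=a[slow] dup, fast++
slow=2 fast=6: a[fast]=2=a[slow] dup, fast++
slow=2 fast=7: a[fast]=3≠a[slow]=2 write a[3]=3, slow++,fast++
slow=3 fast=8: a[fast]=3=a[slow] dup, fast++
slow=3 fast=9: a[fast]=3=a[slow] dup, fast++
slow=3 fast=10: a[fast]=5≠a[slow]=3 write a[4]=5, slow++,fast++
slow=4 fast=11: a[fast]=5=a[slow] dup, fast++
slow=4 fast=12: a[fast]=6≠a[slow]=5 write a[5]=6, slow++,fast++
slow=5 fast=13: a[fast]=7≠a[slow]=6 write a[6]=7, slow++,fast++

slow=6, fast=14, prefix=[1, 2, 3, 5, 6, 7]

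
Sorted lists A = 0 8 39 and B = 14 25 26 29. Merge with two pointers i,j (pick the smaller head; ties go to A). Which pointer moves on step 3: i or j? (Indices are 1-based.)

[i=1,j=1] A[i]=0<=B[j]=14 take 0 → i++
[i=2,j=1] A[i]=8<=B[j]=14 take 8 → i++
[i=3,j=1] A[i]=39>B[j]=14 take 14 → j++

j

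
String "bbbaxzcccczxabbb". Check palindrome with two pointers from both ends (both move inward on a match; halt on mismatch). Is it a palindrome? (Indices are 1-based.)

[1,16] 'b'=='b' → l++,r--
[2,15] 'b'=='b' → l++,r--
[3,14] 'b'=='b' → l++,r--
[4,13] 'a'=='a' → l++,r--
[5,12] 'x'=='x' → l++,r--
[6,11] 'z'=='z' → l++,r--
[7,10] 'c'=='c' → l++,r--
[8,9] 'c'=='c' → l++,r--

palindrome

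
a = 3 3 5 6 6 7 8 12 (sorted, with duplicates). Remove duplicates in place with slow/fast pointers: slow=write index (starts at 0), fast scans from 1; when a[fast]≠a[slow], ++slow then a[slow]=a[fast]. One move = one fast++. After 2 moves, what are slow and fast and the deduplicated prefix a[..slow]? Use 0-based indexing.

slow=1, fast=3, prefix=[3, 5]

(s=0,f=1) a[fast]=3=a[slow] dup → fast++
(s=0,f=2) a[fast]=5≠a[slow]=3 write a[1]=5 → slow++,fast++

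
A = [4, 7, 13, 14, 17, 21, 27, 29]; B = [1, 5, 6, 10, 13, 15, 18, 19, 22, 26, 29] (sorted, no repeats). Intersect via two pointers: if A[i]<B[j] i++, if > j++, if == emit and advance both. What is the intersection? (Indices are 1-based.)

intersection = [13, 29]

[i=1,j=1] 4>1 → j++
[i=1,j=2] 4<5 → i++
[i=2,j=2] 7>5 → j++
[i=2,j=3] 7>6 → j++
[i=2,j=4] 7<10 → i++
[i=3,j=4] 13>10 → j++
[i=3,j=5] 13==13 emit → i++,j++
[i=4,j=6] 14<15 → i++
[i=5,j=6] 17>15 → j++
[i=5,j=7] 17<18 → i++
[i=6,j=7] 21>18 → j++
[i=6,j=8] 21>19 → j++
[i=6,j=9] 21<22 → i++
[i=7,j=9] 27>22 → j++
[i=7,j=10] 27>26 → j++
[i=7,j=11] 27<29 → i++
[i=8,j=11] 29==29 emit → i++,j++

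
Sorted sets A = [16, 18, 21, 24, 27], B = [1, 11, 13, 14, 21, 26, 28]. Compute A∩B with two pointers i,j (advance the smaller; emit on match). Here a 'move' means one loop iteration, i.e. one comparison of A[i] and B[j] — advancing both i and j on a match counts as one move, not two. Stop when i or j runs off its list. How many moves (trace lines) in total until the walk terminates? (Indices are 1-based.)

[i=1,j=1] 16>1 → j++
[i=1,j=2] 16>11 → j++
[i=1,j=3] 16>13 → j++
[i=1,j=4] 16>14 → j++
[i=1,j=5] 16<21 → i++
[i=2,j=5] 18<21 → i++
[i=3,j=5] 21==21 emit → i++,j++
[i=4,j=6] 24<26 → i++
[i=5,j=6] 27>26 → j++
[i=5,j=7] 27<28 → i++

10 moves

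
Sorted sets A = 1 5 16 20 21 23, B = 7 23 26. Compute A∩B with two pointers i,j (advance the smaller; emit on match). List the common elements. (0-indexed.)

i=0 j=0: 1<7, i++
i=1 j=0: 5<7, i++
i=2 j=0: 16>7, j++
i=2 j=1: 16<23, i++
i=3 j=1: 20<23, i++
i=4 j=1: 21<23, i++
i=5 j=1: 23==23 emit, i++,j++

intersection = [23]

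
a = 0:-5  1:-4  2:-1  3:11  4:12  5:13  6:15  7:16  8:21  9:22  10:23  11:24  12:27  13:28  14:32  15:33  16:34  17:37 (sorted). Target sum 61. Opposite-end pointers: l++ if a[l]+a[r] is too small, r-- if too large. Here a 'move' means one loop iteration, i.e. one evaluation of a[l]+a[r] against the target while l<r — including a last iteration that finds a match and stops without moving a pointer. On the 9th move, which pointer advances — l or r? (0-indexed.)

l

[0,17] -5+37=32 <61 → l++
[1,17] -4+37=33 <61 → l++
[2,17] -1+37=36 <61 → l++
[3,17] 11+37=48 <61 → l++
[4,17] 12+37=49 <61 → l++
[5,17] 13+37=50 <61 → l++
[6,17] 15+37=52 <61 → l++
[7,17] 16+37=53 <61 → l++
[8,17] 21+37=58 <61 → l++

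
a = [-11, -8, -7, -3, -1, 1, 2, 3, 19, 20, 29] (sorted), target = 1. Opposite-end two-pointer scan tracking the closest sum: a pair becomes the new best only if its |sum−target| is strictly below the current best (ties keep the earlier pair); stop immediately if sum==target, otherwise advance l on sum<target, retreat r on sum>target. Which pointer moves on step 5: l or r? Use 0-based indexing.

[0,10] -11+29=18 d=17 * → r--
[0,9] -11+20=9 d=8 * → r--
[0,8] -11+19=8 d=7 * → r--
[0,7] -11+3=-8 d=9 → l++
[1,7] -8+3=-5 d=6 * → l++

l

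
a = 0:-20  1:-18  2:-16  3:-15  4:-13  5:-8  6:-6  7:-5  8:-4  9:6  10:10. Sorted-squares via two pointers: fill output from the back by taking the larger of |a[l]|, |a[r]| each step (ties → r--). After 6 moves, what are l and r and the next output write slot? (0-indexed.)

[0,10] |-20|>|10| out[10]=400 → l++
[1,10] |-18|>|10| out[9]=324 → l++
[2,10] |-16|>|10| out[8]=256 → l++
[3,10] |-15|>|10| out[7]=225 → l++
[4,10] |-13|>|10| out[6]=169 → l++
[5,10] |-8|<=|10| out[5]=100 → r--

l=5, r=9, next write slot=4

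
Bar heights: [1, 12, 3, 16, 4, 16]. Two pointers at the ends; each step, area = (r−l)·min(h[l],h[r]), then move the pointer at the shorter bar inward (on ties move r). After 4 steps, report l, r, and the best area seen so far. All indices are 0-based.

l=0 r=5: min(1,16)*5=5 best=5 *, l++
l=1 r=5: min(12,16)*4=48 best=48 *, l++
l=2 r=5: min(3,16)*3=9 best=48, l++
l=3 r=5: min(16,16)*2=32 best=48, r--

l=3, r=4, best area=48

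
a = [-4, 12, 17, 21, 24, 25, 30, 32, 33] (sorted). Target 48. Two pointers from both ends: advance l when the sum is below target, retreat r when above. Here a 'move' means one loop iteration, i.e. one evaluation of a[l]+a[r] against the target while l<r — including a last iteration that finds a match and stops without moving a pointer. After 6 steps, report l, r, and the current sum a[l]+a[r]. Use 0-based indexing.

l=3, r=5, sum=46

[0,8] -4+33=29 <48 → l++
[1,8] 12+33=45 <48 → l++
[2,8] 17+33=50 >48 → r--
[2,7] 17+32=49 >48 → r--
[2,6] 17+30=47 <48 → l++
[3,6] 21+30=51 >48 → r--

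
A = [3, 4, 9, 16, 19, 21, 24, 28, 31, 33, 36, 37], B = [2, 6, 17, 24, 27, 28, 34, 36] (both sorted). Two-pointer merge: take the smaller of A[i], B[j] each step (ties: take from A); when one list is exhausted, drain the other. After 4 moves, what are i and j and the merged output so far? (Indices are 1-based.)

i=3, j=3, merged so far=[2, 3, 4, 6]

i=1 j=1: A[i]=3>B[j]=2 take 2, j++
i=1 j=2: A[i]=3<=B[j]=6 take 3, i++
i=2 j=2: A[i]=4<=B[j]=6 take 4, i++
i=3 j=2: A[i]=9>B[j]=6 take 6, j++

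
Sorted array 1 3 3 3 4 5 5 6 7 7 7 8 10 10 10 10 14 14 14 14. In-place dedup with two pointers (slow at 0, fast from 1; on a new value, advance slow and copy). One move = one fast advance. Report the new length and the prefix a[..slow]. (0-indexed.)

length 9; prefix = [1, 3, 4, 5, 6, 7, 8, 10, 14]

(s=0,f=1) a[fast]=3≠a[slow]=1 write a[1]=3 → slow++,fast++
(s=1,f=2) a[fast]=3=a[slow] dup → fast++
(s=1,f=3) a[fast]=3=a[slow] dup → fast++
(s=1,f=4) a[fast]=4≠a[slow]=3 write a[2]=4 → slow++,fast++
(s=2,f=5) a[fast]=5≠a[slow]=4 write a[3]=5 → slow++,fast++
(s=3,f=6) a[fast]=5=a[slow] dup → fast++
(s=3,f=7) a[fast]=6≠a[slow]=5 write a[4]=6 → slow++,fast++
(s=4,f=8) a[fast]=7≠a[slow]=6 write a[5]=7 → slow++,fast++
(s=5,f=9) a[fast]=7=a[slow] dup → fast++
(s=5,f=10) a[fast]=7=a[slow] dup → fast++
(s=5,f=11) a[fast]=8≠a[slow]=7 write a[6]=8 → slow++,fast++
(s=6,f=12) a[fast]=10≠a[slow]=8 write a[7]=10 → slow++,fast++
(s=7,f=13) a[fast]=10=a[slow] dup → fast++
(s=7,f=14) a[fast]=10=a[slow] dup → fast++
(s=7,f=15) a[fast]=10=a[slow] dup → fast++
(s=7,f=16) a[fast]=14≠a[slow]=10 write a[8]=14 → slow++,fast++
(s=8,f=17) a[fast]=14=a[slow] dup → fast++
(s=8,f=18) a[fast]=14=a[slow] dup → fast++
(s=8,f=19) a[fast]=14=a[slow] dup → fast++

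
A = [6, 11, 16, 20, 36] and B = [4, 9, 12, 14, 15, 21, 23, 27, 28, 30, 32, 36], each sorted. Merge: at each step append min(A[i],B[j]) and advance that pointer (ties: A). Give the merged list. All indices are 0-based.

[i=0,j=0] A[i]=6>B[j]=4 take 4 → j++
[i=0,j=1] A[i]=6<=B[j]=9 take 6 → i++
[i=1,j=1] A[i]=11>B[j]=9 take 9 → j++
[i=1,j=2] A[i]=11<=B[j]=12 take 11 → i++
[i=2,j=2] A[i]=16>B[j]=12 take 12 → j++
[i=2,j=3] A[i]=16>B[j]=14 take 14 → j++
[i=2,j=4] A[i]=16>B[j]=15 take 15 → j++
[i=2,j=5] A[i]=16<=B[j]=21 take 16 → i++
[i=3,j=5] A[i]=20<=B[j]=21 take 20 → i++
[i=4,j=5] A[i]=36>B[j]=21 take 21 → j++
[i=4,j=6] A[i]=36>B[j]=23 take 23 → j++
[i=4,j=7] A[i]=36>B[j]=27 take 27 → j++
[i=4,j=8] A[i]=36>B[j]=28 take 28 → j++
[i=4,j=9] A[i]=36>B[j]=30 take 30 → j++
[i=4,j=10] A[i]=36>B[j]=32 take 32 → j++
[i=4,j=11] A[i]=36<=B[j]=36 take 36 → i++
[i=5,j=11] A done, take B[j]=36 → j++

[4, 6, 9, 11, 12, 14, 15, 16, 20, 21, 23, 27, 28, 30, 32, 36, 36]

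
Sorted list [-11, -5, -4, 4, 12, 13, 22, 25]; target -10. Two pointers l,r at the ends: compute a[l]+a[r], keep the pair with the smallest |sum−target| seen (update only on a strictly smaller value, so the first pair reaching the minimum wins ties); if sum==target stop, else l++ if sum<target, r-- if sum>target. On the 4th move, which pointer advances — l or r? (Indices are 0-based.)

[0,7] -11+25=14 d=24 * → r--
[0,6] -11+22=11 d=21 * → r--
[0,5] -11+13=2 d=12 * → r--
[0,4] -11+12=1 d=11 * → r--

r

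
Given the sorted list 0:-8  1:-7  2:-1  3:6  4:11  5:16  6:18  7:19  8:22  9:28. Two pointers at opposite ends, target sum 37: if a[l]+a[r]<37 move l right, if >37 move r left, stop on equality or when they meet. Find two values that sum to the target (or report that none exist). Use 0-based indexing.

(18, 19)

l=0 r=9: -8+28=20 <37, l++
l=1 r=9: -7+28=21 <37, l++
l=2 r=9: -1+28=27 <37, l++
l=3 r=9: 6+28=34 <37, l++
l=4 r=9: 11+28=39 >37, r--
l=4 r=8: 11+22=33 <37, l++
l=5 r=8: 16+22=38 >37, r--
l=5 r=7: 16+19=35 <37, l++
l=6 r=7: 18+19=37, found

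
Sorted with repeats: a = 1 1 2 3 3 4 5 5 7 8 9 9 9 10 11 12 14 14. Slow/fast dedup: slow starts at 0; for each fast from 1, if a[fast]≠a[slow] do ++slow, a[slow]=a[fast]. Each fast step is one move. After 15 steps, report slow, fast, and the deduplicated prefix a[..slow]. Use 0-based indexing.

(s=0,f=1) a[fast]=1=a[slow] dup → fast++
(s=0,f=2) a[fast]=2≠a[slow]=1 write a[1]=2 → slow++,fast++
(s=1,f=3) a[fast]=3≠a[slow]=2 write a[2]=3 → slow++,fast++
(s=2,f=4) a[fast]=3=a[slow] dup → fast++
(s=2,f=5) a[fast]=4≠a[slow]=3 write a[3]=4 → slow++,fast++
(s=3,f=6) a[fast]=5≠a[slow]=4 write a[4]=5 → slow++,fast++
(s=4,f=7) a[fast]=5=a[slow] dup → fast++
(s=4,f=8) a[fast]=7≠a[slow]=5 write a[5]=7 → slow++,fast++
(s=5,f=9) a[fast]=8≠a[slow]=7 write a[6]=8 → slow++,fast++
(s=6,f=10) a[fast]=9≠a[slow]=8 write a[7]=9 → slow++,fast++
(s=7,f=11) a[fast]=9=a[slow] dup → fast++
(s=7,f=12) a[fast]=9=a[slow] dup → fast++
(s=7,f=13) a[fast]=10≠a[slow]=9 write a[8]=10 → slow++,fast++
(s=8,f=14) a[fast]=11≠a[slow]=10 write a[9]=11 → slow++,fast++
(s=9,f=15) a[fast]=12≠a[slow]=11 write a[10]=12 → slow++,fast++

slow=10, fast=16, prefix=[1, 2, 3, 4, 5, 7, 8, 9, 10, 11, 12]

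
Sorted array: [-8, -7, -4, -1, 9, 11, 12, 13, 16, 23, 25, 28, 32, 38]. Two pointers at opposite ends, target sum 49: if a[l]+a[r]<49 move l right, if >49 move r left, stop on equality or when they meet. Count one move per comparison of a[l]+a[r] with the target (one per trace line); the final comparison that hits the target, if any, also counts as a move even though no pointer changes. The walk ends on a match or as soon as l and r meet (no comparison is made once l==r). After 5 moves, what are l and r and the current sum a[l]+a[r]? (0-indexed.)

l=5, r=13, sum=49

[0,13] -8+38=30 <49 → l++
[1,13] -7+38=31 <49 → l++
[2,13] -4+38=34 <49 → l++
[3,13] -1+38=37 <49 → l++
[4,13] 9+38=47 <49 → l++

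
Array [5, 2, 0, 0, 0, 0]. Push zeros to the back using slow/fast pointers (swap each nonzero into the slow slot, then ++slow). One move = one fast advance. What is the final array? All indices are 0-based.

[5, 2, 0, 0, 0, 0]

slow=0 fast=0: a[fast]=5≠0 swap→a[0]=5, slow++,fast++
slow=1 fast=1: a[fast]=2≠0 swap→a[1]=2, slow++,fast++
slow=2 fast=2: a[fast]=0, fast++
slow=2 fast=3: a[fast]=0, fast++
slow=2 fast=4: a[fast]=0, fast++
slow=2 fast=5: a[fast]=0, fast++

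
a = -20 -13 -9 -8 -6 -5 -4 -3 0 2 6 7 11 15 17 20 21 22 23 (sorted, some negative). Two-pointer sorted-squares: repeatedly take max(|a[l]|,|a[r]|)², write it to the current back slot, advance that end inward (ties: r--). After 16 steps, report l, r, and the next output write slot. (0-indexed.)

[0,18] |-20|<=|23| out[18]=529 → r--
[0,17] |-20|<=|22| out[17]=484 → r--
[0,16] |-20|<=|21| out[16]=441 → r--
[0,15] |-20|<=|20| out[15]=400 → r--
[0,14] |-20|>|17| out[14]=400 → l++
[1,14] |-13|<=|17| out[13]=289 → r--
[1,13] |-13|<=|15| out[12]=225 → r--
[1,12] |-13|>|11| out[11]=169 → l++
[2,12] |-9|<=|11| out[10]=121 → r--
[2,11] |-9|>|7| out[9]=81 → l++
[3,11] |-8|>|7| out[8]=64 → l++
[4,11] |-6|<=|7| out[7]=49 → r--
[4,10] |-6|<=|6| out[6]=36 → r--
[4,9] |-6|>|2| out[5]=36 → l++
[5,9] |-5|>|2| out[4]=25 → l++
[6,9] |-4|>|2| out[3]=16 → l++

l=7, r=9, next write slot=2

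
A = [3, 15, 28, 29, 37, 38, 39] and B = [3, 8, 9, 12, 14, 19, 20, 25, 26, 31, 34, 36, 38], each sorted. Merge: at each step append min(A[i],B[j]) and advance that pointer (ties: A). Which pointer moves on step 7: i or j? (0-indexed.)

i

[i=0,j=0] A[i]=3<=B[j]=3 take 3 → i++
[i=1,j=0] A[i]=15>B[j]=3 take 3 → j++
[i=1,j=1] A[i]=15>B[j]=8 take 8 → j++
[i=1,j=2] A[i]=15>B[j]=9 take 9 → j++
[i=1,j=3] A[i]=15>B[j]=12 take 12 → j++
[i=1,j=4] A[i]=15>B[j]=14 take 14 → j++
[i=1,j=5] A[i]=15<=B[j]=19 take 15 → i++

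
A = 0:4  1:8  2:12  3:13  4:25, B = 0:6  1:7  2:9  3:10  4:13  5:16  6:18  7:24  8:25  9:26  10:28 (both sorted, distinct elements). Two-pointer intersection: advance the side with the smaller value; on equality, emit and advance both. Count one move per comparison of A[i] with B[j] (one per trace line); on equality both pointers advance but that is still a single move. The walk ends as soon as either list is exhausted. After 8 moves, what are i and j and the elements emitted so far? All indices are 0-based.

[i=0,j=0] 4<6 → i++
[i=1,j=0] 8>6 → j++
[i=1,j=1] 8>7 → j++
[i=1,j=2] 8<9 → i++
[i=2,j=2] 12>9 → j++
[i=2,j=3] 12>10 → j++
[i=2,j=4] 12<13 → i++
[i=3,j=4] 13==13 emit → i++,j++

i=4, j=5, emitted=[13]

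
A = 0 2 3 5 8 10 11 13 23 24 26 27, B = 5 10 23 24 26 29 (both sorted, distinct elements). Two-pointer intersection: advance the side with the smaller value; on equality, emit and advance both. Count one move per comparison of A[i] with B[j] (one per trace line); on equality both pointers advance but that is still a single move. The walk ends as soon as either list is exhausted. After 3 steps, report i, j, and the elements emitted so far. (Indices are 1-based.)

i=1 j=1: 0<5, i++
i=2 j=1: 2<5, i++
i=3 j=1: 3<5, i++

i=4, j=1, emitted=[]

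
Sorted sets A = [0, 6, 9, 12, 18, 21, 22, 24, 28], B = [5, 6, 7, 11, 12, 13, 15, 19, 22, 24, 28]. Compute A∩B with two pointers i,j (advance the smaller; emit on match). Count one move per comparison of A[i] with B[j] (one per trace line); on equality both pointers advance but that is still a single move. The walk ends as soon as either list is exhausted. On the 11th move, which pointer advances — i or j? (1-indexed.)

[i=1,j=1] 0<5 → i++
[i=2,j=1] 6>5 → j++
[i=2,j=2] 6==6 emit → i++,j++
[i=3,j=3] 9>7 → j++
[i=3,j=4] 9<11 → i++
[i=4,j=4] 12>11 → j++
[i=4,j=5] 12==12 emit → i++,j++
[i=5,j=6] 18>13 → j++
[i=5,j=7] 18>15 → j++
[i=5,j=8] 18<19 → i++
[i=6,j=8] 21>19 → j++

j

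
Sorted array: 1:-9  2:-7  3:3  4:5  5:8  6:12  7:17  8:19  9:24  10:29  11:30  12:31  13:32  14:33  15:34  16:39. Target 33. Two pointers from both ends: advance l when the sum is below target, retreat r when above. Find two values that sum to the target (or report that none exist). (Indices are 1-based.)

l=1 r=16: -9+39=30 <33, l++
l=2 r=16: -7+39=32 <33, l++
l=3 r=16: 3+39=42 >33, r--
l=3 r=15: 3+34=37 >33, r--
l=3 r=14: 3+33=36 >33, r--
l=3 r=13: 3+32=35 >33, r--
l=3 r=12: 3+31=34 >33, r--
l=3 r=11: 3+30=33, found

(3, 30)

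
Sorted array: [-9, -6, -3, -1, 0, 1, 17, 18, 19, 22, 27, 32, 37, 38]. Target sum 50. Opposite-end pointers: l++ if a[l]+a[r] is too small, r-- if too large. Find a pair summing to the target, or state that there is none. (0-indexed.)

[0,13] -9+38=29 <50 → l++
[1,13] -6+38=32 <50 → l++
[2,13] -3+38=35 <50 → l++
[3,13] -1+38=37 <50 → l++
[4,13] 0+38=38 <50 → l++
[5,13] 1+38=39 <50 → l++
[6,13] 17+38=55 >50 → r--
[6,12] 17+37=54 >50 → r--
[6,11] 17+32=49 <50 → l++
[7,11] 18+32=50 → found

(18, 32)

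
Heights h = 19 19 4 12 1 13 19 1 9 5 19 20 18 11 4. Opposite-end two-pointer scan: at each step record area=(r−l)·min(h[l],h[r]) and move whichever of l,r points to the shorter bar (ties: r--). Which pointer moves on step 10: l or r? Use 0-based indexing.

[0,14] min(19,4)*14=56 best=56 * → r--
[0,13] min(19,11)*13=143 best=143 * → r--
[0,12] min(19,18)*12=216 best=216 * → r--
[0,11] min(19,20)*11=209 best=216 → l++
[1,11] min(19,20)*10=190 best=216 → l++
[2,11] min(4,20)*9=36 best=216 → l++
[3,11] min(12,20)*8=96 best=216 → l++
[4,11] min(1,20)*7=7 best=216 → l++
[5,11] min(13,20)*6=78 best=216 → l++
[6,11] min(19,20)*5=95 best=216 → l++

l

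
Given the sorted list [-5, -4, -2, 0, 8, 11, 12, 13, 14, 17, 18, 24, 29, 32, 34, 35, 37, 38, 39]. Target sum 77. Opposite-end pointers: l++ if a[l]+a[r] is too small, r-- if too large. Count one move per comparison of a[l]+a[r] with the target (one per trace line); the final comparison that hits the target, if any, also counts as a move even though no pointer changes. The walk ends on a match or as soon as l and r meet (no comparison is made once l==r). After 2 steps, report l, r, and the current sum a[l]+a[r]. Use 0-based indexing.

l=0 r=18: -5+39=34 <77, l++
l=1 r=18: -4+39=35 <77, l++

l=2, r=18, sum=37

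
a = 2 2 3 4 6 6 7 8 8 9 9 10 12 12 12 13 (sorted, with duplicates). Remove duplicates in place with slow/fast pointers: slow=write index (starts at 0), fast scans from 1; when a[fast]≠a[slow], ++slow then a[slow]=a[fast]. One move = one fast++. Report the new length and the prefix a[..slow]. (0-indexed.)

length 10; prefix = [2, 3, 4, 6, 7, 8, 9, 10, 12, 13]

slow=0 fast=1: a[fast]=2=a[slow] dup, fast++
slow=0 fast=2: a[fast]=3≠a[slow]=2 write a[1]=3, slow++,fast++
slow=1 fast=3: a[fast]=4≠a[slow]=3 write a[2]=4, slow++,fast++
slow=2 fast=4: a[fast]=6≠a[slow]=4 write a[3]=6, slow++,fast++
slow=3 fast=5: a[fast]=6=a[slow] dup, fast++
slow=3 fast=6: a[fast]=7≠a[slow]=6 write a[4]=7, slow++,fast++
slow=4 fast=7: a[fast]=8≠a[slow]=7 write a[5]=8, slow++,fast++
slow=5 fast=8: a[fast]=8=a[slow] dup, fast++
slow=5 fast=9: a[fast]=9≠a[slow]=8 write a[6]=9, slow++,fast++
slow=6 fast=10: a[fast]=9=a[slow] dup, fast++
slow=6 fast=11: a[fast]=10≠a[slow]=9 write a[7]=10, slow++,fast++
slow=7 fast=12: a[fast]=12≠a[slow]=10 write a[8]=12, slow++,fast++
slow=8 fast=13: a[fast]=12=a[slow] dup, fast++
slow=8 fast=14: a[fast]=12=a[slow] dup, fast++
slow=8 fast=15: a[fast]=13≠a[slow]=12 write a[9]=13, slow++,fast++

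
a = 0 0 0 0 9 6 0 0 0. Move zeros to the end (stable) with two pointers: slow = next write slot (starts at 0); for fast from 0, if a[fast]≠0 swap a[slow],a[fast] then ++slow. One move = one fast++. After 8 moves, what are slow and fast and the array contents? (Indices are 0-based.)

slow=2, fast=8, a=[9, 6, 0, 0, 0, 0, 0, 0, 0]

(s=0,f=0) a[fast]=0 → fast++
(s=0,f=1) a[fast]=0 → fast++
(s=0,f=2) a[fast]=0 → fast++
(s=0,f=3) a[fast]=0 → fast++
(s=0,f=4) a[fast]=9≠0 swap→a[0]=9 → slow++,fast++
(s=1,f=5) a[fast]=6≠0 swap→a[1]=6 → slow++,fast++
(s=2,f=6) a[fast]=0 → fast++
(s=2,f=7) a[fast]=0 → fast++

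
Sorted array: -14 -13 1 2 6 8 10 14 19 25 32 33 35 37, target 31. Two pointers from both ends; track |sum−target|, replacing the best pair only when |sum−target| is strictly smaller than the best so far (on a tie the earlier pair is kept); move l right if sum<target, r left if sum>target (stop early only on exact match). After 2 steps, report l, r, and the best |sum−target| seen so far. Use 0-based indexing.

l=2, r=13, best |Δ|=7

l=0 r=13: -14+37=23 d=8 *, l++
l=1 r=13: -13+37=24 d=7 *, l++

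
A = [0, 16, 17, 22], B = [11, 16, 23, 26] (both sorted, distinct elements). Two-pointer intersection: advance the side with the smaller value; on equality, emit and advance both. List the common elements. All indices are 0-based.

[i=0,j=0] 0<11 → i++
[i=1,j=0] 16>11 → j++
[i=1,j=1] 16==16 emit → i++,j++
[i=2,j=2] 17<23 → i++
[i=3,j=2] 22<23 → i++

intersection = [16]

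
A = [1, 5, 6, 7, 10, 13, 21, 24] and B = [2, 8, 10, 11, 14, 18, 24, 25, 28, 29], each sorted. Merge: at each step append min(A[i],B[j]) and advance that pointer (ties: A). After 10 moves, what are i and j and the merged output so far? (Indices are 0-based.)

i=0 j=0: A[i]=1<=B[j]=2 take 1, i++
i=1 j=0: A[i]=5>B[j]=2 take 2, j++
i=1 j=1: A[i]=5<=B[j]=8 take 5, i++
i=2 j=1: A[i]=6<=B[j]=8 take 6, i++
i=3 j=1: A[i]=7<=B[j]=8 take 7, i++
i=4 j=1: A[i]=10>B[j]=8 take 8, j++
i=4 j=2: A[i]=10<=B[j]=10 take 10, i++
i=5 j=2: A[i]=13>B[j]=10 take 10, j++
i=5 j=3: A[i]=13>B[j]=11 take 11, j++
i=5 j=4: A[i]=13<=B[j]=14 take 13, i++

i=6, j=4, merged so far=[1, 2, 5, 6, 7, 8, 10, 10, 11, 13]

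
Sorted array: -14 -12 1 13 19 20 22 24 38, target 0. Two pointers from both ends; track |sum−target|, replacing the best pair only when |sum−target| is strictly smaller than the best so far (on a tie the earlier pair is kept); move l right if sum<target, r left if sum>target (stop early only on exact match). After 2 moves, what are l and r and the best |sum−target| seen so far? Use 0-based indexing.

l=0, r=6, best |Δ|=10

l=0 r=8: -14+38=24 d=24 *, r--
l=0 r=7: -14+24=10 d=10 *, r--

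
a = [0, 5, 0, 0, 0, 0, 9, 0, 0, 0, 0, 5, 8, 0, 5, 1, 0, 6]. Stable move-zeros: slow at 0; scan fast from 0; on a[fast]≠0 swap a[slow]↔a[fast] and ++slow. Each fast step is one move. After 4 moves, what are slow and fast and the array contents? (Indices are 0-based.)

slow=0 fast=0: a[fast]=0, fast++
slow=0 fast=1: a[fast]=5≠0 swap→a[0]=5, slow++,fast++
slow=1 fast=2: a[fast]=0, fast++
slow=1 fast=3: a[fast]=0, fast++

slow=1, fast=4, a=[5, 0, 0, 0, 0, 0, 9, 0, 0, 0, 0, 5, 8, 0, 5, 1, 0, 6]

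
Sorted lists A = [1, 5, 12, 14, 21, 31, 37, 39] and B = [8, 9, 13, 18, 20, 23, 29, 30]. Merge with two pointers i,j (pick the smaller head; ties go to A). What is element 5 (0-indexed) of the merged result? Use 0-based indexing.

[i=0,j=0] A[i]=1<=B[j]=8 take 1 → i++
[i=1,j=0] A[i]=5<=B[j]=8 take 5 → i++
[i=2,j=0] A[i]=12>B[j]=8 take 8 → j++
[i=2,j=1] A[i]=12>B[j]=9 take 9 → j++
[i=2,j=2] A[i]=12<=B[j]=13 take 12 → i++
[i=3,j=2] A[i]=14>B[j]=13 take 13 → j++
[i=3,j=3] A[i]=14<=B[j]=18 take 14 → i++
[i=4,j=3] A[i]=21>B[j]=18 take 18 → j++
[i=4,j=4] A[i]=21>B[j]=20 take 20 → j++
[i=4,j=5] A[i]=21<=B[j]=23 take 21 → i++
[i=5,j=5] A[i]=31>B[j]=23 take 23 → j++
[i=5,j=6] A[i]=31>B[j]=29 take 29 → j++
[i=5,j=7] A[i]=31>B[j]=30 take 30 → j++
[i=5,j=8] B done, take A[i]=31 → i++
[i=6,j=8] B done, take A[i]=37 → i++
[i=7,j=8] B done, take A[i]=39 → i++

merged[5] = 13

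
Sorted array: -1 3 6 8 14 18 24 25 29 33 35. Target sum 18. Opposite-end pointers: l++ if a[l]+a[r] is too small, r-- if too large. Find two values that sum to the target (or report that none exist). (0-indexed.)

no pair

[0,10] -1+35=34 >18 → r--
[0,9] -1+33=32 >18 → r--
[0,8] -1+29=28 >18 → r--
[0,7] -1+25=24 >18 → r--
[0,6] -1+24=23 >18 → r--
[0,5] -1+18=17 <18 → l++
[1,5] 3+18=21 >18 → r--
[1,4] 3+14=17 <18 → l++
[2,4] 6+14=20 >18 → r--
[2,3] 6+8=14 <18 → l++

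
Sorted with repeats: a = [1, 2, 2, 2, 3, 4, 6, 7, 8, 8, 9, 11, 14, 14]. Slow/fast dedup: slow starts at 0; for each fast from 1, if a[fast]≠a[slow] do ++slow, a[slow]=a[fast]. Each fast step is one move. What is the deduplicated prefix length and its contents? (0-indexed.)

(s=0,f=1) a[fast]=2≠a[slow]=1 write a[1]=2 → slow++,fast++
(s=1,f=2) a[fast]=2=a[slow] dup → fast++
(s=1,f=3) a[fast]=2=a[slow] dup → fast++
(s=1,f=4) a[fast]=3≠a[slow]=2 write a[2]=3 → slow++,fast++
(s=2,f=5) a[fast]=4≠a[slow]=3 write a[3]=4 → slow++,fast++
(s=3,f=6) a[fast]=6≠a[slow]=4 write a[4]=6 → slow++,fast++
(s=4,f=7) a[fast]=7≠a[slow]=6 write a[5]=7 → slow++,fast++
(s=5,f=8) a[fast]=8≠a[slow]=7 write a[6]=8 → slow++,fast++
(s=6,f=9) a[fast]=8=a[slow] dup → fast++
(s=6,f=10) a[fast]=9≠a[slow]=8 write a[7]=9 → slow++,fast++
(s=7,f=11) a[fast]=11≠a[slow]=9 write a[8]=11 → slow++,fast++
(s=8,f=12) a[fast]=14≠a[slow]=11 write a[9]=14 → slow++,fast++
(s=9,f=13) a[fast]=14=a[slow] dup → fast++

length 10; prefix = [1, 2, 3, 4, 6, 7, 8, 9, 11, 14]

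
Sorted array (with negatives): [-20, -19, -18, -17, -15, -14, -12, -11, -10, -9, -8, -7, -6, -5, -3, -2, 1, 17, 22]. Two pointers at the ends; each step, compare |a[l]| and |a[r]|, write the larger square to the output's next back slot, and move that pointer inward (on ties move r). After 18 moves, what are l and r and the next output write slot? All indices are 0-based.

l=16, r=16, next write slot=0

l=0 r=18: |-20|<=|22| out[18]=484, r--
l=0 r=17: |-20|>|17| out[17]=400, l++
l=1 r=17: |-19|>|17| out[16]=361, l++
l=2 r=17: |-18|>|17| out[15]=324, l++
l=3 r=17: |-17|<=|17| out[14]=289, r--
l=3 r=16: |-17|>|1| out[13]=289, l++
l=4 r=16: |-15|>|1| out[12]=225, l++
l=5 r=16: |-14|>|1| out[11]=196, l++
l=6 r=16: |-12|>|1| out[10]=144, l++
l=7 r=16: |-11|>|1| out[9]=121, l++
l=8 r=16: |-10|>|1| out[8]=100, l++
l=9 r=16: |-9|>|1| out[7]=81, l++
l=10 r=16: |-8|>|1| out[6]=64, l++
l=11 r=16: |-7|>|1| out[5]=49, l++
l=12 r=16: |-6|>|1| out[4]=36, l++
l=13 r=16: |-5|>|1| out[3]=25, l++
l=14 r=16: |-3|>|1| out[2]=9, l++
l=15 r=16: |-2|>|1| out[1]=4, l++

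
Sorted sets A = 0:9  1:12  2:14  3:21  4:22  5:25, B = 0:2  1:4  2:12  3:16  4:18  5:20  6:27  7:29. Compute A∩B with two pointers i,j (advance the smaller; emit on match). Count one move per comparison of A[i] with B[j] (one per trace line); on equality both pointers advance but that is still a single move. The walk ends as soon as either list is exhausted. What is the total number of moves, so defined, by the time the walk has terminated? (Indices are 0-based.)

11 moves

[i=0,j=0] 9>2 → j++
[i=0,j=1] 9>4 → j++
[i=0,j=2] 9<12 → i++
[i=1,j=2] 12==12 emit → i++,j++
[i=2,j=3] 14<16 → i++
[i=3,j=3] 21>16 → j++
[i=3,j=4] 21>18 → j++
[i=3,j=5] 21>20 → j++
[i=3,j=6] 21<27 → i++
[i=4,j=6] 22<27 → i++
[i=5,j=6] 25<27 → i++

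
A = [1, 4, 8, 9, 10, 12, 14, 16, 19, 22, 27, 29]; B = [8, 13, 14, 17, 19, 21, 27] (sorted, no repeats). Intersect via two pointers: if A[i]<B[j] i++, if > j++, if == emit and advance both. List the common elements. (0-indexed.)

[i=0,j=0] 1<8 → i++
[i=1,j=0] 4<8 → i++
[i=2,j=0] 8==8 emit → i++,j++
[i=3,j=1] 9<13 → i++
[i=4,j=1] 10<13 → i++
[i=5,j=1] 12<13 → i++
[i=6,j=1] 14>13 → j++
[i=6,j=2] 14==14 emit → i++,j++
[i=7,j=3] 16<17 → i++
[i=8,j=3] 19>17 → j++
[i=8,j=4] 19==19 emit → i++,j++
[i=9,j=5] 22>21 → j++
[i=9,j=6] 22<27 → i++
[i=10,j=6] 27==27 emit → i++,j++

intersection = [8, 14, 19, 27]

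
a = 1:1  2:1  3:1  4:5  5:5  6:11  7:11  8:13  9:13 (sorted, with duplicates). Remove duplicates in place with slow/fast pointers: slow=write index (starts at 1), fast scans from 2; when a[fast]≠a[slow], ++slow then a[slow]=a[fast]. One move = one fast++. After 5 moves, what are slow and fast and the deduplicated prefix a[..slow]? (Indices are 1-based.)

(s=1,f=2) a[fast]=1=a[slow] dup → fast++
(s=1,f=3) a[fast]=1=a[slow] dup → fast++
(s=1,f=4) a[fast]=5≠a[slow]=1 write a[2]=5 → slow++,fast++
(s=2,f=5) a[fast]=5=a[slow] dup → fast++
(s=2,f=6) a[fast]=11≠a[slow]=5 write a[3]=11 → slow++,fast++

slow=3, fast=7, prefix=[1, 5, 11]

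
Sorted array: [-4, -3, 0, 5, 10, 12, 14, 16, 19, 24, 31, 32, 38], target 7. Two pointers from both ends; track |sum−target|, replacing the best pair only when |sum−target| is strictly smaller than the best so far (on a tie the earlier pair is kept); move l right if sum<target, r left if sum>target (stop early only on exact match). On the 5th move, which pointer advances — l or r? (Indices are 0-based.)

r

[0,12] -4+38=34 d=27 * → r--
[0,11] -4+32=28 d=21 * → r--
[0,10] -4+31=27 d=20 * → r--
[0,9] -4+24=20 d=13 * → r--
[0,8] -4+19=15 d=8 * → r--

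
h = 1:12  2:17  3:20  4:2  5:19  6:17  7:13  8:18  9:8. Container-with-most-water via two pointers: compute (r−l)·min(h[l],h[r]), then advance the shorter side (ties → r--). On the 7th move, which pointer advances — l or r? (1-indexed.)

[1,9] min(12,8)*8=64 best=64 * → r--
[1,8] min(12,18)*7=84 best=84 * → l++
[2,8] min(17,18)*6=102 best=102 * → l++
[3,8] min(20,18)*5=90 best=102 → r--
[3,7] min(20,13)*4=52 best=102 → r--
[3,6] min(20,17)*3=51 best=102 → r--
[3,5] min(20,19)*2=38 best=102 → r--

r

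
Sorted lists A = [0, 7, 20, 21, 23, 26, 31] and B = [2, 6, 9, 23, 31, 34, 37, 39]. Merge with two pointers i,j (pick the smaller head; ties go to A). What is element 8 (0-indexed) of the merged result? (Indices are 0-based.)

merged[8] = 23

i=0 j=0: A[i]=0<=B[j]=2 take 0, i++
i=1 j=0: A[i]=7>B[j]=2 take 2, j++
i=1 j=1: A[i]=7>B[j]=6 take 6, j++
i=1 j=2: A[i]=7<=B[j]=9 take 7, i++
i=2 j=2: A[i]=20>B[j]=9 take 9, j++
i=2 j=3: A[i]=20<=B[j]=23 take 20, i++
i=3 j=3: A[i]=21<=B[j]=23 take 21, i++
i=4 j=3: A[i]=23<=B[j]=23 take 23, i++
i=5 j=3: A[i]=26>B[j]=23 take 23, j++
i=5 j=4: A[i]=26<=B[j]=31 take 26, i++
i=6 j=4: A[i]=31<=B[j]=31 take 31, i++
i=7 j=4: A done, take B[j]=31, j++
i=7 j=5: A done, take B[j]=34, j++
i=7 j=6: A done, take B[j]=37, j++
i=7 j=7: A done, take B[j]=39, j++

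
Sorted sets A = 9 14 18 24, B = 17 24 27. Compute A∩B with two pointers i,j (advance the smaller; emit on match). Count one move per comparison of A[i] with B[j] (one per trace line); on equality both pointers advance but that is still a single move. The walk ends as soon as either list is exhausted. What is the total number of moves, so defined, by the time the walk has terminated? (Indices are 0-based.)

5 moves

i=0 j=0: 9<17, i++
i=1 j=0: 14<17, i++
i=2 j=0: 18>17, j++
i=2 j=1: 18<24, i++
i=3 j=1: 24==24 emit, i++,j++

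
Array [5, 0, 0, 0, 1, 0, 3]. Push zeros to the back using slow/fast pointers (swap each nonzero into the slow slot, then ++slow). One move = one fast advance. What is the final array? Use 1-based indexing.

[5, 1, 3, 0, 0, 0, 0]

slow=1 fast=1: a[fast]=5≠0 swap→a[1]=5, slow++,fast++
slow=2 fast=2: a[fast]=0, fast++
slow=2 fast=3: a[fast]=0, fast++
slow=2 fast=4: a[fast]=0, fast++
slow=2 fast=5: a[fast]=1≠0 swap→a[2]=1, slow++,fast++
slow=3 fast=6: a[fast]=0, fast++
slow=3 fast=7: a[fast]=3≠0 swap→a[3]=3, slow++,fast++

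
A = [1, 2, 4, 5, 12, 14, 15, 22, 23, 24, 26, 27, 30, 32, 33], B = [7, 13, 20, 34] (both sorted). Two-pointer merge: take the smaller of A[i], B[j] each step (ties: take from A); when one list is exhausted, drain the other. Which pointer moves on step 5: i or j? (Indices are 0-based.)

j

[i=0,j=0] A[i]=1<=B[j]=7 take 1 → i++
[i=1,j=0] A[i]=2<=B[j]=7 take 2 → i++
[i=2,j=0] A[i]=4<=B[j]=7 take 4 → i++
[i=3,j=0] A[i]=5<=B[j]=7 take 5 → i++
[i=4,j=0] A[i]=12>B[j]=7 take 7 → j++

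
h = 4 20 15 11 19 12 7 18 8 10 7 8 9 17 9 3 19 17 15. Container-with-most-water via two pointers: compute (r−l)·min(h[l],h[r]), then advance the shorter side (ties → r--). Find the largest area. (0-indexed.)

[0,18] min(4,15)*18=72 best=72 * → l++
[1,18] min(20,15)*17=255 best=255 * → r--
[1,17] min(20,17)*16=272 best=272 * → r--
[1,16] min(20,19)*15=285 best=285 * → r--
[1,15] min(20,3)*14=42 best=285 → r--
[1,14] min(20,9)*13=117 best=285 → r--
[1,13] min(20,17)*12=204 best=285 → r--
[1,12] min(20,9)*11=99 best=285 → r--
[1,11] min(20,8)*10=80 best=285 → r--
[1,10] min(20,7)*9=63 best=285 → r--
[1,9] min(20,10)*8=80 best=285 → r--
[1,8] min(20,8)*7=56 best=285 → r--
[1,7] min(20,18)*6=108 best=285 → r--
[1,6] min(20,7)*5=35 best=285 → r--
[1,5] min(20,12)*4=48 best=285 → r--
[1,4] min(20,19)*3=57 best=285 → r--
[1,3] min(20,11)*2=22 best=285 → r--
[1,2] min(20,15)*1=15 best=285 → r--

max area = 285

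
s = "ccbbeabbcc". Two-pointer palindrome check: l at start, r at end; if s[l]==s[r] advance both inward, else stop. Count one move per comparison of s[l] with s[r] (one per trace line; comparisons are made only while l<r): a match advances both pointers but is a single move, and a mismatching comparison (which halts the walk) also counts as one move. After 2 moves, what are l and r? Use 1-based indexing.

l=3, r=8

[1,10] 'c'=='c' → l++,r--
[2,9] 'c'=='c' → l++,r--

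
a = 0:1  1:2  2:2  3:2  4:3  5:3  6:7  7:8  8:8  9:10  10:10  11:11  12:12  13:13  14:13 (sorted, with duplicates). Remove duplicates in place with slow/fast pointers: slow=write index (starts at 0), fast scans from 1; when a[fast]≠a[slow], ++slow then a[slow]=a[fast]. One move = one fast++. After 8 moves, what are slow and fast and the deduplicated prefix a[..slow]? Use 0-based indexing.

slow=4, fast=9, prefix=[1, 2, 3, 7, 8]

(s=0,f=1) a[fast]=2≠a[slow]=1 write a[1]=2 → slow++,fast++
(s=1,f=2) a[fast]=2=a[slow] dup → fast++
(s=1,f=3) a[fast]=2=a[slow] dup → fast++
(s=1,f=4) a[fast]=3≠a[slow]=2 write a[2]=3 → slow++,fast++
(s=2,f=5) a[fast]=3=a[slow] dup → fast++
(s=2,f=6) a[fast]=7≠a[slow]=3 write a[3]=7 → slow++,fast++
(s=3,f=7) a[fast]=8≠a[slow]=7 write a[4]=8 → slow++,fast++
(s=4,f=8) a[fast]=8=a[slow] dup → fast++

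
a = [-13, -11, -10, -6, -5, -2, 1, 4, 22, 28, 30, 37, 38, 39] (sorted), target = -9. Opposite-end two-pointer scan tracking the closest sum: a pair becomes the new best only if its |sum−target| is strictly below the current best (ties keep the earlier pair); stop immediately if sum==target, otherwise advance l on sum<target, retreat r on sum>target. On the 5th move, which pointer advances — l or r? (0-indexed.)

r

[0,13] -13+39=26 d=35 * → r--
[0,12] -13+38=25 d=34 * → r--
[0,11] -13+37=24 d=33 * → r--
[0,10] -13+30=17 d=26 * → r--
[0,9] -13+28=15 d=24 * → r--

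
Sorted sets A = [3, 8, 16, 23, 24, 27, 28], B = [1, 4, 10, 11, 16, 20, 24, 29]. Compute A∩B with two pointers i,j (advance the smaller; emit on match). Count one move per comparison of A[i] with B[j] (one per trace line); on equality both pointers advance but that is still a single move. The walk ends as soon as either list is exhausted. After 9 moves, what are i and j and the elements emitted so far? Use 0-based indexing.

i=4, j=6, emitted=[16]

[i=0,j=0] 3>1 → j++
[i=0,j=1] 3<4 → i++
[i=1,j=1] 8>4 → j++
[i=1,j=2] 8<10 → i++
[i=2,j=2] 16>10 → j++
[i=2,j=3] 16>11 → j++
[i=2,j=4] 16==16 emit → i++,j++
[i=3,j=5] 23>20 → j++
[i=3,j=6] 23<24 → i++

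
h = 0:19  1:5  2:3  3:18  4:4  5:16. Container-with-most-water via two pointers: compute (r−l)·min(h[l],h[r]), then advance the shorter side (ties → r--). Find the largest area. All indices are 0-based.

l=0 r=5: min(19,16)*5=80 best=80 *, r--
l=0 r=4: min(19,4)*4=16 best=80, r--
l=0 r=3: min(19,18)*3=54 best=80, r--
l=0 r=2: min(19,3)*2=6 best=80, r--
l=0 r=1: min(19,5)*1=5 best=80, r--

max area = 80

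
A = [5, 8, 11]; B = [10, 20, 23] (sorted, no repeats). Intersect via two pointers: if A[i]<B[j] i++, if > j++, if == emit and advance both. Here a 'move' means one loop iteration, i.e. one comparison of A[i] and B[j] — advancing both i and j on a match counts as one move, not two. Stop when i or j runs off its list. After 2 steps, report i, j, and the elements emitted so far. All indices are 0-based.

i=0 j=0: 5<10, i++
i=1 j=0: 8<10, i++

i=2, j=0, emitted=[]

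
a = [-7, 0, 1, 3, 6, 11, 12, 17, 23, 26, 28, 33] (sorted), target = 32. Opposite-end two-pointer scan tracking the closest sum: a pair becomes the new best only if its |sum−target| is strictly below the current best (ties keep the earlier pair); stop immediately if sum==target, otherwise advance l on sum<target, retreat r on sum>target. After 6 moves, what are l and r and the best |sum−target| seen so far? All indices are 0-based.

l=0 r=11: -7+33=26 d=6 *, l++
l=1 r=11: 0+33=33 d=1 *, r--
l=1 r=10: 0+28=28 d=4, l++
l=2 r=10: 1+28=29 d=3, l++
l=3 r=10: 3+28=31 d=1, l++
l=4 r=10: 6+28=34 d=2, r--

l=4, r=9, best |Δ|=1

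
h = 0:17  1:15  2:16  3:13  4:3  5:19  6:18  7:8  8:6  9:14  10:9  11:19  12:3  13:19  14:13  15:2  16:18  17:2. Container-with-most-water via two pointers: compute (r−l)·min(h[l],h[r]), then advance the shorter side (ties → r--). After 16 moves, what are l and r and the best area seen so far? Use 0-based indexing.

l=5, r=6, best area=272

[0,17] min(17,2)*17=34 best=34 * → r--
[0,16] min(17,18)*16=272 best=272 * → l++
[1,16] min(15,18)*15=225 best=272 → l++
[2,16] min(16,18)*14=224 best=272 → l++
[3,16] min(13,18)*13=169 best=272 → l++
[4,16] min(3,18)*12=36 best=272 → l++
[5,16] min(19,18)*11=198 best=272 → r--
[5,15] min(19,2)*10=20 best=272 → r--
[5,14] min(19,13)*9=117 best=272 → r--
[5,13] min(19,19)*8=152 best=272 → r--
[5,12] min(19,3)*7=21 best=272 → r--
[5,11] min(19,19)*6=114 best=272 → r--
[5,10] min(19,9)*5=45 best=272 → r--
[5,9] min(19,14)*4=56 best=272 → r--
[5,8] min(19,6)*3=18 best=272 → r--
[5,7] min(19,8)*2=16 best=272 → r--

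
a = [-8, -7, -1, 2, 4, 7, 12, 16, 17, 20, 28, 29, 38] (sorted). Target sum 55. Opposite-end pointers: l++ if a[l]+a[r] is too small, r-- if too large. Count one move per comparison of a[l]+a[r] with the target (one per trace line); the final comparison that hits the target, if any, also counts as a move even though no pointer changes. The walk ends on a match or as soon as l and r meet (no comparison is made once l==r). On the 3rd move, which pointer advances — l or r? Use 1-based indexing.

l

l=1 r=13: -8+38=30 <55, l++
l=2 r=13: -7+38=31 <55, l++
l=3 r=13: -1+38=37 <55, l++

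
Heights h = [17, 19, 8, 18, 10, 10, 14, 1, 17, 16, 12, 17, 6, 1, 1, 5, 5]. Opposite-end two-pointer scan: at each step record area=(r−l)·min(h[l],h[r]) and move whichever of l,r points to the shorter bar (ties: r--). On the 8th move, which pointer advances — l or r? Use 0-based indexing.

r

[0,16] min(17,5)*16=80 best=80 * → r--
[0,15] min(17,5)*15=75 best=80 → r--
[0,14] min(17,1)*14=14 best=80 → r--
[0,13] min(17,1)*13=13 best=80 → r--
[0,12] min(17,6)*12=72 best=80 → r--
[0,11] min(17,17)*11=187 best=187 * → r--
[0,10] min(17,12)*10=120 best=187 → r--
[0,9] min(17,16)*9=144 best=187 → r--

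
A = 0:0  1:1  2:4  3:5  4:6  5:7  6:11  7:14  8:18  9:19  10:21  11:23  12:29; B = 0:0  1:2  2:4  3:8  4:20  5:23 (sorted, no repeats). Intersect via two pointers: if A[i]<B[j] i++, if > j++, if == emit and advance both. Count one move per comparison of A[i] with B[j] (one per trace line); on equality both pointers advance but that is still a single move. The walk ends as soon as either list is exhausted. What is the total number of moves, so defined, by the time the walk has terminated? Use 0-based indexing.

i=0 j=0: 0==0 emit, i++,j++
i=1 j=1: 1<2, i++
i=2 j=1: 4>2, j++
i=2 j=2: 4==4 emit, i++,j++
i=3 j=3: 5<8, i++
i=4 j=3: 6<8, i++
i=5 j=3: 7<8, i++
i=6 j=3: 11>8, j++
i=6 j=4: 11<20, i++
i=7 j=4: 14<20, i++
i=8 j=4: 18<20, i++
i=9 j=4: 19<20, i++
i=10 j=4: 21>20, j++
i=10 j=5: 21<23, i++
i=11 j=5: 23==23 emit, i++,j++

15 moves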